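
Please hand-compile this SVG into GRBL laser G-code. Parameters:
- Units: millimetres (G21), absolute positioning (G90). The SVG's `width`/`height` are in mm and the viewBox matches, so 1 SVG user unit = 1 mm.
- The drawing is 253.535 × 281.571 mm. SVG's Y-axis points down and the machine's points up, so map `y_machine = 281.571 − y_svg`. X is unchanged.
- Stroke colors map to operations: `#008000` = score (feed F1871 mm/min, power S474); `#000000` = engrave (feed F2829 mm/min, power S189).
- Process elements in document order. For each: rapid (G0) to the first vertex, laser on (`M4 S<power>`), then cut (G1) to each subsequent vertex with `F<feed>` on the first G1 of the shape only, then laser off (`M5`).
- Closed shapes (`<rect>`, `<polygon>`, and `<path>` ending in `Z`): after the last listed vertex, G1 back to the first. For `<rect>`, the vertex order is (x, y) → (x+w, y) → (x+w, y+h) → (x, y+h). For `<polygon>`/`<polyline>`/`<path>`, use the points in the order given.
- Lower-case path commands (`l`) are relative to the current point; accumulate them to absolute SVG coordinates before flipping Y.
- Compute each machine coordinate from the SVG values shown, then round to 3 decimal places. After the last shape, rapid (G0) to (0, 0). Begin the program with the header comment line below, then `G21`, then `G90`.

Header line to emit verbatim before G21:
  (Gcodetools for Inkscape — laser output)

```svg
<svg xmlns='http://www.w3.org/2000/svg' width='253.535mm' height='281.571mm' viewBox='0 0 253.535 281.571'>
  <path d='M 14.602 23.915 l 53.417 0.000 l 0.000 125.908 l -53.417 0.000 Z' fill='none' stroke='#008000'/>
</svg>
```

(Gcodetools for Inkscape — laser output)
G21
G90
G0 X14.602 Y257.656
M4 S474
G1 X68.019 Y257.656 F1871
G1 X68.019 Y131.748
G1 X14.602 Y131.748
G1 X14.602 Y257.656
M5
G0 X0.000 Y0.000

Since the viewBox matches the mm dimensions, user units are millimetres directly. The only transform is the Y-flip y_m = 281.571 − y_svg.

Shape 1 is a rectangle drawn with `<path>`. Its stroke #008000 means score at S474, F1871. After flipping Y the toolpath is (14.602,257.656) → (68.019,257.656) → (68.019,131.748) → (14.602,131.748) → (14.602,257.656), returning to the start.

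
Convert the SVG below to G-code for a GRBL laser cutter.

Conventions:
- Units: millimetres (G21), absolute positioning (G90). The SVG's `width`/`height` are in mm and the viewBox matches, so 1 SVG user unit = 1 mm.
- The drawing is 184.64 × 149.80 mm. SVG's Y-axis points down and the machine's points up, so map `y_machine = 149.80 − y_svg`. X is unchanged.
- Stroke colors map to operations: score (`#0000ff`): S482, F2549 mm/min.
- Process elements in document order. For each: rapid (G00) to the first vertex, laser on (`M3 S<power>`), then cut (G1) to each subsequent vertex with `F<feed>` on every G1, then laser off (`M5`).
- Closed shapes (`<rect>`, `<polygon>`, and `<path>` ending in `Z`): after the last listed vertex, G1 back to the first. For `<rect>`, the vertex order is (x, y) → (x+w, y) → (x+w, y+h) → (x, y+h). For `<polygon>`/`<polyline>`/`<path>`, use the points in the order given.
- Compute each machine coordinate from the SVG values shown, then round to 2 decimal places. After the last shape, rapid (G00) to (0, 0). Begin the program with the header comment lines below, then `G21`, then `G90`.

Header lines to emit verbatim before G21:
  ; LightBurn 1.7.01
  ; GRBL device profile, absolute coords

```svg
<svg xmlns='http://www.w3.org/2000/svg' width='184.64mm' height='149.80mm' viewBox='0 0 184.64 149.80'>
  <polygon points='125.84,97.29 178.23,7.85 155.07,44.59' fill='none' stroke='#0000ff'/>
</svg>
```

; LightBurn 1.7.01
; GRBL device profile, absolute coords
G21
G90
G00 X125.84 Y52.51
M3 S482
G1 X178.23 Y141.95 F2549
G1 X155.07 Y105.21 F2549
G1 X125.84 Y52.51 F2549
M5
G00 X0.00 Y0.00

Since the viewBox matches the mm dimensions, user units are millimetres directly. The only transform is the Y-flip y_m = 149.80 − y_svg.

Shape 1 is a closed polygon drawn with `<polygon>`. Its stroke #0000ff means score at S482, F2549. After flipping Y the toolpath is (125.84,52.51) → (178.23,141.95) → (155.07,105.21) → (125.84,52.51), returning to the start.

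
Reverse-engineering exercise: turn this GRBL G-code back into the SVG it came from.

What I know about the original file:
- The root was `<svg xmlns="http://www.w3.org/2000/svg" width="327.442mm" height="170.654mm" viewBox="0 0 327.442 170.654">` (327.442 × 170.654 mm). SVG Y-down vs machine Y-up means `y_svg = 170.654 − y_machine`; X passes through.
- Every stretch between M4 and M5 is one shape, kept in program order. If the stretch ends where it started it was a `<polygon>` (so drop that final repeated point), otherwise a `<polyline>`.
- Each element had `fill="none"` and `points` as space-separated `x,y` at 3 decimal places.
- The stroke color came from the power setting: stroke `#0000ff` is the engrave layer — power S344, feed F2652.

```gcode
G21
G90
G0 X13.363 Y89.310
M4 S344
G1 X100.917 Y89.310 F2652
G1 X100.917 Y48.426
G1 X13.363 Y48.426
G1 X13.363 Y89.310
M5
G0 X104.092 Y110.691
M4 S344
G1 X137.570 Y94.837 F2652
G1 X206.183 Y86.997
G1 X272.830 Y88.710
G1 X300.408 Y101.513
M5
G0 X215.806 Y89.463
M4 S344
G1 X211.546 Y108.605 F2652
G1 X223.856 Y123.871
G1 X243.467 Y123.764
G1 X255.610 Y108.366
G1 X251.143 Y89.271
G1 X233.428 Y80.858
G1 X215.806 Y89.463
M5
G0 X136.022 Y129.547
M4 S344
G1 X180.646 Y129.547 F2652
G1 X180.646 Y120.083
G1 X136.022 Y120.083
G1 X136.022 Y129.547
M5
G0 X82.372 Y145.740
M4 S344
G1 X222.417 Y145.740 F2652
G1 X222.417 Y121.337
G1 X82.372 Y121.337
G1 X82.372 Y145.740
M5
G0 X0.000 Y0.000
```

<svg xmlns="http://www.w3.org/2000/svg" width="327.442mm" height="170.654mm" viewBox="0 0 327.442 170.654">
  <polygon points="13.363,81.344 100.917,81.344 100.917,122.228 13.363,122.228" fill="none" stroke="#0000ff"/>
  <polyline points="104.092,59.963 137.570,75.817 206.183,83.657 272.830,81.944 300.408,69.141" fill="none" stroke="#0000ff"/>
  <polygon points="215.806,81.191 211.546,62.049 223.856,46.783 243.467,46.890 255.610,62.288 251.143,81.383 233.428,89.796" fill="none" stroke="#0000ff"/>
  <polygon points="136.022,41.107 180.646,41.107 180.646,50.571 136.022,50.571" fill="none" stroke="#0000ff"/>
  <polygon points="82.372,24.914 222.417,24.914 222.417,49.317 82.372,49.317" fill="none" stroke="#0000ff"/>
</svg>

Machine Y-up, SVG Y-down with viewBox height 170.654, so y_svg = 170.654 − y_machine; X carries over. Every run uses S344, so all elements get stroke `#0000ff` (engrave).

Run 1: The run returns to its start, so emit a `<polygon>` with points (Y-flipped): 13.363,81.344 100.917,81.344 100.917,122.228 13.363,122.228.

Run 2: The run is open, so emit a `<polyline>` with points (Y-flipped): 104.092,59.963 137.570,75.817 206.183,83.657 272.830,81.944 300.408,69.141.

Run 3: The run returns to its start, so emit a `<polygon>` with points (Y-flipped): 215.806,81.191 211.546,62.049 223.856,46.783 243.467,46.890 255.610,62.288 251.143,81.383 233.428,89.796.

Run 4: The run returns to its start, so emit a `<polygon>` with points (Y-flipped): 136.022,41.107 180.646,41.107 180.646,50.571 136.022,50.571.

Run 5: The run returns to its start, so emit a `<polygon>` with points (Y-flipped): 82.372,24.914 222.417,24.914 222.417,49.317 82.372,49.317.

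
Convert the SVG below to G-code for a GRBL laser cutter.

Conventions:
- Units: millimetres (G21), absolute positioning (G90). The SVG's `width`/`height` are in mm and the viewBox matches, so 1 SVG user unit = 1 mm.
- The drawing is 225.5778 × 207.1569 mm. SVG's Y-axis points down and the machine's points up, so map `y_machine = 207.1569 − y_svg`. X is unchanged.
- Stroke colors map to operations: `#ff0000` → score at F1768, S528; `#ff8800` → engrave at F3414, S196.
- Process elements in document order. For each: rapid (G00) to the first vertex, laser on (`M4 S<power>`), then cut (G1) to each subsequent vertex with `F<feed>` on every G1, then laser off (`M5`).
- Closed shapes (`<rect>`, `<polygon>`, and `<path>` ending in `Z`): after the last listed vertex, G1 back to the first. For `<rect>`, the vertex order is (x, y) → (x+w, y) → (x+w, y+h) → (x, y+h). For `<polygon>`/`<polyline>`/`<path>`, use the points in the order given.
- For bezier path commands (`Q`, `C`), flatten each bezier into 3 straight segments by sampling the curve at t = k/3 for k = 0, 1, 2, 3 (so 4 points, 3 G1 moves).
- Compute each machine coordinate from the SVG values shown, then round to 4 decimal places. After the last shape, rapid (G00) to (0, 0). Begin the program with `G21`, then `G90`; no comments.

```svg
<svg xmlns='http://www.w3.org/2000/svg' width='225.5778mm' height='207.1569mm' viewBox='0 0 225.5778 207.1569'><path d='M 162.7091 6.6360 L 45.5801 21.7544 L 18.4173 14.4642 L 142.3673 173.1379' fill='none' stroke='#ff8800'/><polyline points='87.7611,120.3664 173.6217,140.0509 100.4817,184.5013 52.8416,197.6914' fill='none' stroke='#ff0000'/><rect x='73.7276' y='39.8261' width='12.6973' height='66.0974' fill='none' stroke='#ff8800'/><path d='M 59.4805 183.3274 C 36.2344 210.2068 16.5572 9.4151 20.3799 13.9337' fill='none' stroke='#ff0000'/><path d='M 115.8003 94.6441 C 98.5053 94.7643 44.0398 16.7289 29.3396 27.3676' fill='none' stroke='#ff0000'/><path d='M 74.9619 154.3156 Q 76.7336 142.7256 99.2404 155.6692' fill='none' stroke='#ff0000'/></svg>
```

1 u = 1 mm; y_m = 207.1569 − y.

[1] `<path>` open polyline, #ff8800→engrave S196 F3414: (162.7091,200.5209) → (45.5801,185.4025) → (18.4173,192.6927) → (142.3673,34.0190)

[2] `<polyline>` open polyline, #ff0000→score S528 F1768: (87.7611,86.7905) → (173.6217,67.1060) → (100.4817,22.6556) → (52.8416,9.4655)

[3] `<rect>` rectangle, #ff8800→engrave S196 F3414: (73.7276,167.3308) → (86.4249,167.3308) → (86.4249,101.2334) → (73.7276,101.2334) → (73.7276,167.3308) (closed)

[4] `<path>` cubic bezier, #ff0000→score S528 F1768: (59.4805,23.8295) → (38.1622,56.8041) → (23.6523,145.3414) → (20.3799,193.2232)

[5] `<path>` cubic bezier, #ff0000→score S528 F1768: (115.8003,112.5128) → (88.9646,132.2656) → (54.4454,167.0488) → (29.3396,179.7893)

[6] `<path>` quadratic bezier, #ff0000→score S528 F1768: (74.9619,52.8413) → (78.4469,57.8420) → (86.5398,57.3908) → (99.2404,51.4877)

G21
G90
G00 X162.7091 Y200.5209
M4 S196
G1 X45.5801 Y185.4025 F3414
G1 X18.4173 Y192.6927 F3414
G1 X142.3673 Y34.0190 F3414
M5
G00 X87.7611 Y86.7905
M4 S528
G1 X173.6217 Y67.1060 F1768
G1 X100.4817 Y22.6556 F1768
G1 X52.8416 Y9.4655 F1768
M5
G00 X73.7276 Y167.3308
M4 S196
G1 X86.4249 Y167.3308 F3414
G1 X86.4249 Y101.2334 F3414
G1 X73.7276 Y101.2334 F3414
G1 X73.7276 Y167.3308 F3414
M5
G00 X59.4805 Y23.8295
M4 S528
G1 X38.1622 Y56.8041 F1768
G1 X23.6523 Y145.3414 F1768
G1 X20.3799 Y193.2232 F1768
M5
G00 X115.8003 Y112.5128
M4 S528
G1 X88.9646 Y132.2656 F1768
G1 X54.4454 Y167.0488 F1768
G1 X29.3396 Y179.7893 F1768
M5
G00 X74.9619 Y52.8413
M4 S528
G1 X78.4469 Y57.8420 F1768
G1 X86.5398 Y57.3908 F1768
G1 X99.2404 Y51.4877 F1768
M5
G00 X0.0000 Y0.0000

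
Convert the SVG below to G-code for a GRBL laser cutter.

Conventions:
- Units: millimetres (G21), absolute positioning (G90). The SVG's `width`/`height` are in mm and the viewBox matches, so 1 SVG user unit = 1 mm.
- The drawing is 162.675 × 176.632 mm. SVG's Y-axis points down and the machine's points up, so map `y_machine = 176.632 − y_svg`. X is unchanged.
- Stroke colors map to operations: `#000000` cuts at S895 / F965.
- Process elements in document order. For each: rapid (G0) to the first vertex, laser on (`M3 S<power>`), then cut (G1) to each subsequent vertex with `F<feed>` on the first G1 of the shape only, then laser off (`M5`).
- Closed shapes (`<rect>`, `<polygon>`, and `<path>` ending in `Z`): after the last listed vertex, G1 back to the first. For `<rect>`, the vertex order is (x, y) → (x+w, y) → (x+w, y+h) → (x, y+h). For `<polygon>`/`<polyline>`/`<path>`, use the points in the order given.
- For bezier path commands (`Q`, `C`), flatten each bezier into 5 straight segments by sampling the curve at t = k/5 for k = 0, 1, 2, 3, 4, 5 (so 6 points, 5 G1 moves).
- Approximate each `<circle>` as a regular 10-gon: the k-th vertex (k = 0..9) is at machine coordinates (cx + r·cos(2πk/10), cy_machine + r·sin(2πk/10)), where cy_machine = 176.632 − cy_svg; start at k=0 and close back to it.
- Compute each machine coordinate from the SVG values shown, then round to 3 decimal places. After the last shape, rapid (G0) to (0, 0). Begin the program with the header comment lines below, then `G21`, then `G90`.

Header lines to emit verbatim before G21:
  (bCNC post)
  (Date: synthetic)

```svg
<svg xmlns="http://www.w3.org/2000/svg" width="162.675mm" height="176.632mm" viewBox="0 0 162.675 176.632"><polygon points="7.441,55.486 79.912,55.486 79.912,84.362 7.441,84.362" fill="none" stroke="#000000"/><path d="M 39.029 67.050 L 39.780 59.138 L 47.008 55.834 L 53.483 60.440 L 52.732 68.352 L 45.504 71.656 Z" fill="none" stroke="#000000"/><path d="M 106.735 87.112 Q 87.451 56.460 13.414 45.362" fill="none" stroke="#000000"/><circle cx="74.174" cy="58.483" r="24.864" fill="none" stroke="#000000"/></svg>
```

(bCNC post)
(Date: synthetic)
G21
G90
G0 X7.441 Y121.146
M3 S895
G1 X79.912 Y121.146 F965
G1 X79.912 Y92.270
G1 X7.441 Y92.270
G1 X7.441 Y121.146
M5
G0 X39.029 Y109.582
M3 S895
G1 X39.780 Y117.494 F965
G1 X47.008 Y120.798
G1 X53.483 Y116.192
G1 X52.732 Y108.280
G1 X45.504 Y104.976
G1 X39.029 Y109.582
M5
G0 X106.735 Y89.520
M3 S895
G1 X96.831 Y100.999 F965
G1 X82.547 Y110.913
G1 X63.883 Y119.263
G1 X40.839 Y126.049
G1 X13.414 Y131.270
M5
G0 X99.038 Y118.149
M3 S895
G1 X94.289 Y132.764 F965
G1 X81.857 Y141.796
G1 X66.491 Y141.796
G1 X54.059 Y132.764
G1 X49.310 Y118.149
G1 X54.059 Y103.534
G1 X66.491 Y94.502
G1 X81.857 Y94.502
G1 X94.289 Y103.534
G1 X99.038 Y118.149
M5
G0 X0.000 Y0.000

viewBox `0 0 162.675 176.632` with mm width/height → 1 unit = 1 mm. Flip: y_m = 176.632 − y_svg.

**Shape 1** — `<polygon>` rectangle, stroke `#000000` → cut (S895, F965). Machine vertices: (7.441,121.146) → (79.912,121.146) → (79.912,92.270) → (7.441,92.270) → (7.441,121.146). Closed: final G1 returns to the first vertex.

**Shape 2** — `<path>` regular polygon, stroke `#000000` → cut (S895, F965). Machine vertices: (39.029,109.582) → (39.780,117.494) → (47.008,120.798) → (53.483,116.192) → (52.732,108.280) → (45.504,104.976) → (39.029,109.582). Closed: final G1 returns to the first vertex.

**Shape 3** — `<path>` quadratic bezier, stroke `#000000` → cut (S895, F965). Control points (SVG): P0=(106.735,87.112), P1=(87.451,56.460), P2=(13.414,45.362); sampled at t=k/5. Machine vertices: (106.735,89.520) → (96.831,100.999) → (82.547,110.913) → (63.883,119.263) → (40.839,126.049) → (13.414,131.270). Open path.

**Shape 4** — `<circle>` circle, stroke `#000000` → cut (S895, F965). Machine vertices: (99.038,118.149) → (94.289,132.764) → (81.857,141.796) → (66.491,141.796) → (54.059,132.764) → (49.310,118.149) → (54.059,103.534) → (66.491,94.502) → (81.857,94.502) → (94.289,103.534) → (99.038,118.149). Closed: final G1 returns to the first vertex.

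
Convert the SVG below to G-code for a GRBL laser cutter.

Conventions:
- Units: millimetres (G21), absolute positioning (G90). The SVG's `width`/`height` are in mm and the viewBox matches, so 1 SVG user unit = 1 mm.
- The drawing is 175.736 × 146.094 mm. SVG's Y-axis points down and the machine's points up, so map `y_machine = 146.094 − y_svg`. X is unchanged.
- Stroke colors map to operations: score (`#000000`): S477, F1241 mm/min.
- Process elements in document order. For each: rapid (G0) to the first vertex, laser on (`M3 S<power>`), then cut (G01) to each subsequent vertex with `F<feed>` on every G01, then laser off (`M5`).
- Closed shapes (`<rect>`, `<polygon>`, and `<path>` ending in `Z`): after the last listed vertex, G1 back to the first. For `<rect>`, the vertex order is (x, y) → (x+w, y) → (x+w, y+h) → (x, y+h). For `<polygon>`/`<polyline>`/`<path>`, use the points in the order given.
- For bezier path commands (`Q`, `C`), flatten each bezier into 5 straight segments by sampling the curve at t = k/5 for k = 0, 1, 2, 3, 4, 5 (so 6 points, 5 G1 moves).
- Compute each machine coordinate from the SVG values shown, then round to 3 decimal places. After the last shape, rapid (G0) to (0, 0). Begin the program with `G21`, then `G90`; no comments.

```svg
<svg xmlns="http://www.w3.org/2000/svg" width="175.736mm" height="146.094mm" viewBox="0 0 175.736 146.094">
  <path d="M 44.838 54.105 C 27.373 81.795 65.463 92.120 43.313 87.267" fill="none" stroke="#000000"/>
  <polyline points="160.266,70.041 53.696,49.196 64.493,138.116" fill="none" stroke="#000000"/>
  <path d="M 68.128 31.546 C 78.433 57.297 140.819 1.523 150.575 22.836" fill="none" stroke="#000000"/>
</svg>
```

G21
G90
G0 X44.838 Y91.989
M3 S477
G01 X40.099 Y77.441 F1241
G01 X43.136 Y66.956 F1241
G01 X48.389 Y60.429 F1241
G01 X50.301 Y57.754 F1241
G01 X43.313 Y58.827 F1241
M5
G0 X160.266 Y76.053
M3 S477
G01 X53.696 Y96.898 F1241
G01 X64.493 Y7.978 F1241
M5
G0 X68.128 Y114.548
M3 S477
G01 X79.723 Y107.612 F1241
G01 X98.791 Y112.628 F1241
G01 X120.307 Y121.983 F1241
G01 X139.243 Y128.064 F1241
G01 X150.575 Y123.258 F1241
M5
G0 X0.000 Y0.000

viewBox `0 0 175.736 146.094` with mm width/height → 1 unit = 1 mm. Flip: y_m = 146.094 − y_svg.

**Shape 1** — `<path>` cubic bezier, stroke `#000000` → score (S477, F1241). Control points (SVG): P0=(44.838,54.105), P1=(27.373,81.795), P2=(65.463,92.120), P3=(43.313,87.267); sampled at t=k/5. Machine vertices: (44.838,91.989) → (40.099,77.441) → (43.136,66.956) → (48.389,60.429) → (50.301,57.754) → (43.313,58.827). Open path.

**Shape 2** — `<polyline>` open polyline, stroke `#000000` → score (S477, F1241). Machine vertices: (160.266,76.053) → (53.696,96.898) → (64.493,7.978). Open path.

**Shape 3** — `<path>` cubic bezier, stroke `#000000` → score (S477, F1241). Control points (SVG): P0=(68.128,31.546), P1=(78.433,57.297), P2=(140.819,1.523), P3=(150.575,22.836); sampled at t=k/5. Machine vertices: (68.128,114.548) → (79.723,107.612) → (98.791,112.628) → (120.307,121.983) → (139.243,128.064) → (150.575,123.258). Open path.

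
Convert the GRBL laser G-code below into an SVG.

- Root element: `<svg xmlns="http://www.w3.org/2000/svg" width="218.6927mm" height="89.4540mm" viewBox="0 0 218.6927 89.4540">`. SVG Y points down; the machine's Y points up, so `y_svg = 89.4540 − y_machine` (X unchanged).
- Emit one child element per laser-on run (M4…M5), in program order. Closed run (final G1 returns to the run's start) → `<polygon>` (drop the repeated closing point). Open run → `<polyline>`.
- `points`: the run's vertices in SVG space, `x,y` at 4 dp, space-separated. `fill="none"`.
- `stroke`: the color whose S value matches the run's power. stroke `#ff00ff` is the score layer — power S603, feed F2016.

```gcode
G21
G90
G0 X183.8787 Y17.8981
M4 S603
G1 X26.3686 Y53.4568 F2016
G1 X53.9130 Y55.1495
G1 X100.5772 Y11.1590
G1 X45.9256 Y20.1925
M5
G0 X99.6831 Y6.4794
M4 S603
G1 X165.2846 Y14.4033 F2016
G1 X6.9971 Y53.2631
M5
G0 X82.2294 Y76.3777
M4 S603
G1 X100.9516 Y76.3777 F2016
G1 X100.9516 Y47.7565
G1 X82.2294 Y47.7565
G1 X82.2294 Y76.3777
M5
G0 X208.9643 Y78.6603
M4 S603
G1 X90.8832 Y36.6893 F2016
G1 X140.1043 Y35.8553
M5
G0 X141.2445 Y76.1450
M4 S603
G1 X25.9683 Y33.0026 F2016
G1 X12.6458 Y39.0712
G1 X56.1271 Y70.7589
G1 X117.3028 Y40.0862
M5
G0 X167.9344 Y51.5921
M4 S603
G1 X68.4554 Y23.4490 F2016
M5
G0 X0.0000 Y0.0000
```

Machine Y-up, SVG Y-down with viewBox height 89.4540, so y_svg = 89.4540 − y_machine; X carries over. Every run uses S603, so all elements get stroke `#ff00ff` (score).

Run 1: The run is open, so emit a `<polyline>` with points (Y-flipped): 183.8787,71.5559 26.3686,35.9972 53.9130,34.3045 100.5772,78.2950 45.9256,69.2615.

Run 2: The run is open, so emit a `<polyline>` with points (Y-flipped): 99.6831,82.9746 165.2846,75.0507 6.9971,36.1909.

Run 3: The run returns to its start, so emit a `<polygon>` with points (Y-flipped): 82.2294,13.0763 100.9516,13.0763 100.9516,41.6975 82.2294,41.6975.

Run 4: The run is open, so emit a `<polyline>` with points (Y-flipped): 208.9643,10.7937 90.8832,52.7647 140.1043,53.5987.

Run 5: The run is open, so emit a `<polyline>` with points (Y-flipped): 141.2445,13.3090 25.9683,56.4514 12.6458,50.3828 56.1271,18.6951 117.3028,49.3678.

Run 6: The run is open, so emit a `<polyline>` with points (Y-flipped): 167.9344,37.8619 68.4554,66.0050.

<svg xmlns="http://www.w3.org/2000/svg" width="218.6927mm" height="89.4540mm" viewBox="0 0 218.6927 89.4540">
  <polyline points="183.8787,71.5559 26.3686,35.9972 53.9130,34.3045 100.5772,78.2950 45.9256,69.2615" fill="none" stroke="#ff00ff"/>
  <polyline points="99.6831,82.9746 165.2846,75.0507 6.9971,36.1909" fill="none" stroke="#ff00ff"/>
  <polygon points="82.2294,13.0763 100.9516,13.0763 100.9516,41.6975 82.2294,41.6975" fill="none" stroke="#ff00ff"/>
  <polyline points="208.9643,10.7937 90.8832,52.7647 140.1043,53.5987" fill="none" stroke="#ff00ff"/>
  <polyline points="141.2445,13.3090 25.9683,56.4514 12.6458,50.3828 56.1271,18.6951 117.3028,49.3678" fill="none" stroke="#ff00ff"/>
  <polyline points="167.9344,37.8619 68.4554,66.0050" fill="none" stroke="#ff00ff"/>
</svg>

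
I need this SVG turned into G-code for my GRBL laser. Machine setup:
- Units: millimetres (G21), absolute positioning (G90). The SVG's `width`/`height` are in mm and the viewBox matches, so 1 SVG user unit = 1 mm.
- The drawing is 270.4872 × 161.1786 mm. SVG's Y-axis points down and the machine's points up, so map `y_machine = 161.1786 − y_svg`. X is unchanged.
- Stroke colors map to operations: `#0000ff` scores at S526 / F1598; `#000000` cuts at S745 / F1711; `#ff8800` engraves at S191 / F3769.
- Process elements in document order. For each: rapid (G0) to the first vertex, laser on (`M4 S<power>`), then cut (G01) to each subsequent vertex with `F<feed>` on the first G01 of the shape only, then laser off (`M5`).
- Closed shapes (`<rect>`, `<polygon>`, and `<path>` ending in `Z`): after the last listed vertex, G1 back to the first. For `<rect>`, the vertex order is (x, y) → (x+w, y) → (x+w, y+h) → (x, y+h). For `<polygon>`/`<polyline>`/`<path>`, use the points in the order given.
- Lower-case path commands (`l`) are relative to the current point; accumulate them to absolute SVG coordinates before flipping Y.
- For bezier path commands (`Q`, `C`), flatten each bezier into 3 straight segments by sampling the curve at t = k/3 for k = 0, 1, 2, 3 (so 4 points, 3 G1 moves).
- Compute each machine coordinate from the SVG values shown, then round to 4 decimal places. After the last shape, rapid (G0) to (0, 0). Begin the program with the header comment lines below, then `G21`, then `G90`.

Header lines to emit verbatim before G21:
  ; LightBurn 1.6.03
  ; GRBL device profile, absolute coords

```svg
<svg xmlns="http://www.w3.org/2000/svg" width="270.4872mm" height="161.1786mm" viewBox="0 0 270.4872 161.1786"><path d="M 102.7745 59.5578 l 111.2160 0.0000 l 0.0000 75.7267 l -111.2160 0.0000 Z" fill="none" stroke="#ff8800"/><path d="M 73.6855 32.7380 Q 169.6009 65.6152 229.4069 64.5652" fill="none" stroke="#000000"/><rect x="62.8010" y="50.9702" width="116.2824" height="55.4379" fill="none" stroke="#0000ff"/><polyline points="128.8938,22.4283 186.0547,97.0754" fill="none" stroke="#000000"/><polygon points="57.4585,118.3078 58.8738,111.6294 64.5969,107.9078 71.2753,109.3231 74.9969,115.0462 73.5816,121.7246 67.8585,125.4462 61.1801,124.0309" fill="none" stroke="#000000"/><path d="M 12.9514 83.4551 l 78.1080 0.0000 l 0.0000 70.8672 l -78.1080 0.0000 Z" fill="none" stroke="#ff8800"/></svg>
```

viewBox `0 0 270.4872 161.1786` with mm width/height → 1 unit = 1 mm. Flip: y_m = 161.1786 − y_svg.

**Shape 1** — `<path>` rectangle, stroke `#ff8800` → engrave (S191, F3769). Machine vertices: (102.7745,101.6208) → (213.9905,101.6208) → (213.9905,25.8941) → (102.7745,25.8941) → (102.7745,101.6208). Closed: final G1 returns to the first vertex.

**Shape 2** — `<path>` quadratic bezier, stroke `#000000` → cut (S745, F1711). Control points (SVG): P0=(73.6855,32.7380), P1=(169.6009,65.6152), P2=(229.4069,64.5652); sampled at t=k/3. Machine vertices: (73.6855,128.4406) → (133.6169,110.2922) → (185.5241,99.6831) → (229.4069,96.6134). Open path.

**Shape 3** — `<rect>` rectangle, stroke `#0000ff` → score (S526, F1598). Machine vertices: (62.8010,110.2084) → (179.0834,110.2084) → (179.0834,54.7705) → (62.8010,54.7705) → (62.8010,110.2084). Closed: final G1 returns to the first vertex.

**Shape 4** — `<polyline>` line segment, stroke `#000000` → cut (S745, F1711). Machine vertices: (128.8938,138.7503) → (186.0547,64.1032). Open path.

**Shape 5** — `<polygon>` regular polygon, stroke `#000000` → cut (S745, F1711). Machine vertices: (57.4585,42.8708) → (58.8738,49.5492) → (64.5969,53.2708) → (71.2753,51.8555) → (74.9969,46.1324) → (73.5816,39.4540) → (67.8585,35.7324) → (61.1801,37.1477) → (57.4585,42.8708). Closed: final G1 returns to the first vertex.

**Shape 6** — `<path>` rectangle, stroke `#ff8800` → engrave (S191, F3769). Machine vertices: (12.9514,77.7235) → (91.0594,77.7235) → (91.0594,6.8563) → (12.9514,6.8563) → (12.9514,77.7235). Closed: final G1 returns to the first vertex.

; LightBurn 1.6.03
; GRBL device profile, absolute coords
G21
G90
G0 X102.7745 Y101.6208
M4 S191
G01 X213.9905 Y101.6208 F3769
G01 X213.9905 Y25.8941
G01 X102.7745 Y25.8941
G01 X102.7745 Y101.6208
M5
G0 X73.6855 Y128.4406
M4 S745
G01 X133.6169 Y110.2922 F1711
G01 X185.5241 Y99.6831
G01 X229.4069 Y96.6134
M5
G0 X62.8010 Y110.2084
M4 S526
G01 X179.0834 Y110.2084 F1598
G01 X179.0834 Y54.7705
G01 X62.8010 Y54.7705
G01 X62.8010 Y110.2084
M5
G0 X128.8938 Y138.7503
M4 S745
G01 X186.0547 Y64.1032 F1711
M5
G0 X57.4585 Y42.8708
M4 S745
G01 X58.8738 Y49.5492 F1711
G01 X64.5969 Y53.2708
G01 X71.2753 Y51.8555
G01 X74.9969 Y46.1324
G01 X73.5816 Y39.4540
G01 X67.8585 Y35.7324
G01 X61.1801 Y37.1477
G01 X57.4585 Y42.8708
M5
G0 X12.9514 Y77.7235
M4 S191
G01 X91.0594 Y77.7235 F3769
G01 X91.0594 Y6.8563
G01 X12.9514 Y6.8563
G01 X12.9514 Y77.7235
M5
G0 X0.0000 Y0.0000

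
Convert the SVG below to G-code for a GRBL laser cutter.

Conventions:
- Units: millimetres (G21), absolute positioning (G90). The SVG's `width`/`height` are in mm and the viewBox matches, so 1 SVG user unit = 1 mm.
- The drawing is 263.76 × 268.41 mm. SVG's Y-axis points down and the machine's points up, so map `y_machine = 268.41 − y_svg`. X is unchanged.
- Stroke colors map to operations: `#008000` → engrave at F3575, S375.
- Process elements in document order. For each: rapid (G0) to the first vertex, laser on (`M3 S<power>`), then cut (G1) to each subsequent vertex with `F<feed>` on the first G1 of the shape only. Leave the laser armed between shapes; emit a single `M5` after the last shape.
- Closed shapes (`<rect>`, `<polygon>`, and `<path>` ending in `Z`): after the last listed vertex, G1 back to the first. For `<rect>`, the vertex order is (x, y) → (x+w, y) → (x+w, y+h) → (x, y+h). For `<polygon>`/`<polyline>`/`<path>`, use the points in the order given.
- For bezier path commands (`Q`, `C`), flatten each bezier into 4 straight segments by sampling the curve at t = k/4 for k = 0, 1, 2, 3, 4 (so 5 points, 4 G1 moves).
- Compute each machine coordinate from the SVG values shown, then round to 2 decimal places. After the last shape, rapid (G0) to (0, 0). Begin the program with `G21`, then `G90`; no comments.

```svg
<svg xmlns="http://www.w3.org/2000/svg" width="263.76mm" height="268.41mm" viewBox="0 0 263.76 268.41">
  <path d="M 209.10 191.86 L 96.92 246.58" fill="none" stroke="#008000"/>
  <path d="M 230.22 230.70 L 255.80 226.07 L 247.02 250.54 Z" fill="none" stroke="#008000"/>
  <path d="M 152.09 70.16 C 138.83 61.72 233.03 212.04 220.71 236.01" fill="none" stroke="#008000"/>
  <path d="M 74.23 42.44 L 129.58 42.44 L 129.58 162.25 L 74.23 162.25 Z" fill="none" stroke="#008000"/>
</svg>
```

G21
G90
G0 X209.10 Y76.55
M3 S375
G1 X96.92 Y21.83 F3575
G0 X230.22 Y37.71
M3 S375
G1 X255.80 Y42.34 F3575
G1 X247.02 Y17.87
G1 X230.22 Y37.71
G0 X152.09 Y198.25
M3 S375
G1 X158.95 Y179.27 F3575
G1 X186.05 Y127.48
G1 X213.32 Y69.61
G1 X220.71 Y32.40
G0 X74.23 Y225.97
M3 S375
G1 X129.58 Y225.97 F3575
G1 X129.58 Y106.16
G1 X74.23 Y106.16
G1 X74.23 Y225.97
M5
G0 X0.00 Y0.00

Since the viewBox matches the mm dimensions, user units are millimetres directly. The only transform is the Y-flip y_m = 268.41 − y_svg.

Shape 1 is a line segment drawn with `<path>`. Its stroke #008000 means engrave at S375, F3575. After flipping Y the toolpath is (209.10,76.55) → (96.92,21.83).

Shape 2 is a regular polygon drawn with `<path>`. Its stroke #008000 means engrave at S375, F3575. After flipping Y the toolpath is (230.22,37.71) → (255.80,42.34) → (247.02,17.87) → (230.22,37.71), returning to the start.

Shape 3 is a cubic bezier drawn with `<path>`. Its stroke #008000 means engrave at S375, F3575. After flipping Y the toolpath is (152.09,198.25) → (158.95,179.27) → (186.05,127.48) → (213.32,69.61) → (220.71,32.40).

Shape 4 is a rectangle drawn with `<path>`. Its stroke #008000 means engrave at S375, F3575. After flipping Y the toolpath is (74.23,225.97) → (129.58,225.97) → (129.58,106.16) → (74.23,106.16) → (74.23,225.97), returning to the start.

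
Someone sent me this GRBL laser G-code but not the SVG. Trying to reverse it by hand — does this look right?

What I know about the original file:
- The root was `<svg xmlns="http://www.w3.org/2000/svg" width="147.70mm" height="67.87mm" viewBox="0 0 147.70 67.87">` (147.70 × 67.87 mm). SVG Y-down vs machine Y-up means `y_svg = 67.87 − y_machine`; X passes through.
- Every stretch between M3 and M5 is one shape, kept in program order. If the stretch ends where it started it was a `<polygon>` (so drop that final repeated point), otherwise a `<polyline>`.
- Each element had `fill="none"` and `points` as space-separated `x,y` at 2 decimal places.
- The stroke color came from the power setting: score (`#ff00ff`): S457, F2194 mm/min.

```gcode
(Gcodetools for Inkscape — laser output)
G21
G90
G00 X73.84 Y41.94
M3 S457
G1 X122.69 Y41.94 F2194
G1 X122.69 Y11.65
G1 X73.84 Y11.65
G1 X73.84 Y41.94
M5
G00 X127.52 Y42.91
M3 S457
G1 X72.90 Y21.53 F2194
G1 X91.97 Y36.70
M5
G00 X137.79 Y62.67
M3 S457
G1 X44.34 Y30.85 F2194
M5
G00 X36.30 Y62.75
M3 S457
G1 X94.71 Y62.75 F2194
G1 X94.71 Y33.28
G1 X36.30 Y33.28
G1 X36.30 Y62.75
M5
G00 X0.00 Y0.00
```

<svg xmlns="http://www.w3.org/2000/svg" width="147.70mm" height="67.87mm" viewBox="0 0 147.70 67.87">
  <polygon points="73.84,25.93 122.69,25.93 122.69,56.22 73.84,56.22" fill="none" stroke="#ff00ff"/>
  <polyline points="127.52,24.96 72.90,46.34 91.97,31.17" fill="none" stroke="#ff00ff"/>
  <polyline points="137.79,5.20 44.34,37.02" fill="none" stroke="#ff00ff"/>
  <polygon points="36.30,5.12 94.71,5.12 94.71,34.59 36.30,34.59" fill="none" stroke="#ff00ff"/>
</svg>

y_svg = 67.87 − y_m. Every run uses S457, so all elements get stroke `#ff00ff` (score).

[1] closed run; points: 73.84,25.93 122.69,25.93 122.69,56.22 73.84,56.22

[2] open run; points: 127.52,24.96 72.90,46.34 91.97,31.17

[3] open run; points: 137.79,5.20 44.34,37.02

[4] closed run; points: 36.30,5.12 94.71,5.12 94.71,34.59 36.30,34.59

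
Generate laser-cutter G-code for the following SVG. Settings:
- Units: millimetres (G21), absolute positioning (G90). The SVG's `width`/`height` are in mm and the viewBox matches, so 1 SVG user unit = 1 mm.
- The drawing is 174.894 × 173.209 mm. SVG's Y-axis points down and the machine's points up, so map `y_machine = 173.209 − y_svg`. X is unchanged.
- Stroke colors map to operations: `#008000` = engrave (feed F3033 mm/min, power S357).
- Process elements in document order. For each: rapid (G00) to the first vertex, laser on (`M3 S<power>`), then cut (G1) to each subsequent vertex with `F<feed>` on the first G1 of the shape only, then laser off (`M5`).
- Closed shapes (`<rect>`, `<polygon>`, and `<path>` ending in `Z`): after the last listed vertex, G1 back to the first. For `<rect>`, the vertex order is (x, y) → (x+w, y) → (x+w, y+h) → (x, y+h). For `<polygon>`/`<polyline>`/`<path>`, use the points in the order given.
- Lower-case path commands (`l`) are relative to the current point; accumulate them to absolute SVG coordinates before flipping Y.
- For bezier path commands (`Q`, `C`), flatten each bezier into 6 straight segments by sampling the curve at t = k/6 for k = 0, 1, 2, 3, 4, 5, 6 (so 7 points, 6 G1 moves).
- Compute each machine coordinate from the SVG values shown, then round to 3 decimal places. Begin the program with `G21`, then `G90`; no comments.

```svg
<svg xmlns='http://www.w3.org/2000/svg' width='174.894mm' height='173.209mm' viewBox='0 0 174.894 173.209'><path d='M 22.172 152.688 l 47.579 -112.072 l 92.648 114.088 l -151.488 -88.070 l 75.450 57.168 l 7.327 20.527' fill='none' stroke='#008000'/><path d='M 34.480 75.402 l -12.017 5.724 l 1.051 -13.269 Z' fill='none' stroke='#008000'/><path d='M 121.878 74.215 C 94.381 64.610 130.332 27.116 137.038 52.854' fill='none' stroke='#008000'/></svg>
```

G21
G90
G00 X22.172 Y20.521
M3 S357
G1 X69.751 Y132.593 F3033
G1 X162.399 Y18.505
G1 X10.911 Y106.575
G1 X86.361 Y49.407
G1 X93.688 Y28.880
M5
G00 X34.480 Y97.807
M3 S357
G1 X22.463 Y92.083 F3033
G1 X23.514 Y105.352
G1 X34.480 Y97.807
M5
G00 X121.878 Y98.994
M3 S357
G1 X112.988 Y105.699 F3033
G1 X112.097 Y114.520
G1 X116.632 Y122.928
G1 X124.017 Y128.391
G1 X131.677 Y128.377
G1 X137.038 Y120.355
M5

1 u = 1 mm; y_m = 173.209 − y.

[1] `<path>` open polyline, #008000→engrave S357 F3033: (22.172,20.521) → (69.751,132.593) → (162.399,18.505) → (10.911,106.575) → (86.361,49.407) → (93.688,28.880)

[2] `<path>` regular polygon, #008000→engrave S357 F3033: (34.480,97.807) → (22.463,92.083) → (23.514,105.352) → (34.480,97.807) (closed)

[3] `<path>` cubic bezier, #008000→engrave S357 F3033: (121.878,98.994) → (112.988,105.699) → (112.097,114.520) → (116.632,122.928) → (124.017,128.391) → (131.677,128.377) → (137.038,120.355)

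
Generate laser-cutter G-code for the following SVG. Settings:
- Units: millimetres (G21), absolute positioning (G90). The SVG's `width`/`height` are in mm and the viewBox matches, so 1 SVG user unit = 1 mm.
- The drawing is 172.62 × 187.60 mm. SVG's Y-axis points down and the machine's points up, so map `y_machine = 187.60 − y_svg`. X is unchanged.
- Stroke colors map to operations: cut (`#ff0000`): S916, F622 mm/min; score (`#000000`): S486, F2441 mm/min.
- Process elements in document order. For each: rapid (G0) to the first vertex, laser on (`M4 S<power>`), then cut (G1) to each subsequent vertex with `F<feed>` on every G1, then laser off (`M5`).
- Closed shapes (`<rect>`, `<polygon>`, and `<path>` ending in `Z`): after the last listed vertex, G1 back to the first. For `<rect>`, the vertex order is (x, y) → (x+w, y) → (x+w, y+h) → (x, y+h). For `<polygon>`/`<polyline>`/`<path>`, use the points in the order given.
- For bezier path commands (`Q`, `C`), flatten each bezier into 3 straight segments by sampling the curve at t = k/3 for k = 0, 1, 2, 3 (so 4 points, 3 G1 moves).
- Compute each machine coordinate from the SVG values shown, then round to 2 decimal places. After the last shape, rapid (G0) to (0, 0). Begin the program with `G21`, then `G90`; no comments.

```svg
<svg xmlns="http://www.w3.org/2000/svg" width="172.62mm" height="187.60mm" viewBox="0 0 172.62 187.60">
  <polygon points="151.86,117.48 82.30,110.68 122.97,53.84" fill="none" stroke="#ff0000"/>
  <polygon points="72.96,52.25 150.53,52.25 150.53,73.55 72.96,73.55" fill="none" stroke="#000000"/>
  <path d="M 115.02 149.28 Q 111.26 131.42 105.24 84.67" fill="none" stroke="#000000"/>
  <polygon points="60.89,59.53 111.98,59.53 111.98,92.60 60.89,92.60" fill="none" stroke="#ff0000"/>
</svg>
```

G21
G90
G0 X151.86 Y70.12
M4 S916
G1 X82.30 Y76.92 F622
G1 X122.97 Y133.76 F622
G1 X151.86 Y70.12 F622
M5
G0 X72.96 Y135.35
M4 S486
G1 X150.53 Y135.35 F2441
G1 X150.53 Y114.05 F2441
G1 X72.96 Y114.05 F2441
G1 X72.96 Y135.35 F2441
M5
G0 X115.02 Y38.32
M4 S486
G1 X112.26 Y53.44 F2441
G1 X109.00 Y74.97 F2441
G1 X105.24 Y102.93 F2441
M5
G0 X60.89 Y128.07
M4 S916
G1 X111.98 Y128.07 F622
G1 X111.98 Y95.00 F622
G1 X60.89 Y95.00 F622
G1 X60.89 Y128.07 F622
M5
G0 X0.00 Y0.00

Since the viewBox matches the mm dimensions, user units are millimetres directly. The only transform is the Y-flip y_m = 187.60 − y_svg.

Shape 1 is a regular polygon drawn with `<polygon>`. Its stroke #ff0000 means cut at S916, F622. After flipping Y the toolpath is (151.86,70.12) → (82.30,76.92) → (122.97,133.76) → (151.86,70.12), returning to the start.

Shape 2 is a rectangle drawn with `<polygon>`. Its stroke #000000 means score at S486, F2441. After flipping Y the toolpath is (72.96,135.35) → (150.53,135.35) → (150.53,114.05) → (72.96,114.05) → (72.96,135.35), returning to the start.

Shape 3 is a quadratic bezier drawn with `<path>`. Its stroke #000000 means score at S486, F2441. After flipping Y the toolpath is (115.02,38.32) → (112.26,53.44) → (109.00,74.97) → (105.24,102.93).

Shape 4 is a rectangle drawn with `<polygon>`. Its stroke #ff0000 means cut at S916, F622. After flipping Y the toolpath is (60.89,128.07) → (111.98,128.07) → (111.98,95.00) → (60.89,95.00) → (60.89,128.07), returning to the start.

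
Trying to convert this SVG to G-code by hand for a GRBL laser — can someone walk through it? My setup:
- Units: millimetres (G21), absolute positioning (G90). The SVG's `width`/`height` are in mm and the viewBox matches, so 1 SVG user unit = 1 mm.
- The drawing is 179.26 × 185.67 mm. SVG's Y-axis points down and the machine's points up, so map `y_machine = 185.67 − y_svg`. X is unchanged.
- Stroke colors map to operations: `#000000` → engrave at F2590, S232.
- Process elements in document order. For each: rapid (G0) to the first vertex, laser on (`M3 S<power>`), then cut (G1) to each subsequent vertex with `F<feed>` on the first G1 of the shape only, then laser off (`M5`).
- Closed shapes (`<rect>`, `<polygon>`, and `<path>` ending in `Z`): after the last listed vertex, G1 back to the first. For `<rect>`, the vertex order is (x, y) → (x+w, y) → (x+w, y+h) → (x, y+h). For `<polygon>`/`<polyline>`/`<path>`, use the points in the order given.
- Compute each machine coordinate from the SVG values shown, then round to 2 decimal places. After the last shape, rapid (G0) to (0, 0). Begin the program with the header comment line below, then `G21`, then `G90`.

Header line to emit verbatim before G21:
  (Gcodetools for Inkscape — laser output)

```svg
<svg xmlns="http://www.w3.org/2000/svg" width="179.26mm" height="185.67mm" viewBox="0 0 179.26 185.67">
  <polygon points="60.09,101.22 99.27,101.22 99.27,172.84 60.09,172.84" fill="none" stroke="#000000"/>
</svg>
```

(Gcodetools for Inkscape — laser output)
G21
G90
G0 X60.09 Y84.45
M3 S232
G1 X99.27 Y84.45 F2590
G1 X99.27 Y12.83
G1 X60.09 Y12.83
G1 X60.09 Y84.45
M5
G0 X0.00 Y0.00

Since the viewBox matches the mm dimensions, user units are millimetres directly. The only transform is the Y-flip y_m = 185.67 − y_svg.

Shape 1 is a rectangle drawn with `<polygon>`. Its stroke #000000 means engrave at S232, F2590. After flipping Y the toolpath is (60.09,84.45) → (99.27,84.45) → (99.27,12.83) → (60.09,12.83) → (60.09,84.45), returning to the start.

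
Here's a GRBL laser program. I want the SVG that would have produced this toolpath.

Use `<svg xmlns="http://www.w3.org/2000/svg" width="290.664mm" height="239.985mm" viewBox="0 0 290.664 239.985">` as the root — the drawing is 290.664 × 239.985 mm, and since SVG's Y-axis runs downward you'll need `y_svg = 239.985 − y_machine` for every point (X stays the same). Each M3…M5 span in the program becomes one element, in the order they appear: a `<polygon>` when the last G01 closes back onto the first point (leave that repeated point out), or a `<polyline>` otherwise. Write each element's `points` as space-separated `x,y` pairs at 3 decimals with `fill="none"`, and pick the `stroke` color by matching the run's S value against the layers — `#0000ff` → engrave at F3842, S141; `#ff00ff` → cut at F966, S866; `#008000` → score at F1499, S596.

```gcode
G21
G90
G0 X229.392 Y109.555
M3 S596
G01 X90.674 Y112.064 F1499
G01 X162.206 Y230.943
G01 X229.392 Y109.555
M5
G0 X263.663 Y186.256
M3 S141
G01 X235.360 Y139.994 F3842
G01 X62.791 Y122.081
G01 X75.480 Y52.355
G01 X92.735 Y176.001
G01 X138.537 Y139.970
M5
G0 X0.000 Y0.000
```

<svg xmlns="http://www.w3.org/2000/svg" width="290.664mm" height="239.985mm" viewBox="0 0 290.664 239.985">
  <polygon points="229.392,130.430 90.674,127.921 162.206,9.042" fill="none" stroke="#008000"/>
  <polyline points="263.663,53.729 235.360,99.991 62.791,117.904 75.480,187.630 92.735,63.984 138.537,100.015" fill="none" stroke="#0000ff"/>
</svg>

Machine Y-up, SVG Y-down with viewBox height 239.985, so y_svg = 239.985 − y_machine; X carries over.

Run 1: S596 ⇒ score layer `#008000`. The run returns to its start, so emit a `<polygon>` with points (Y-flipped): 229.392,130.430 90.674,127.921 162.206,9.042.

Run 2: S141 ⇒ engrave layer `#0000ff`. The run is open, so emit a `<polyline>` with points (Y-flipped): 263.663,53.729 235.360,99.991 62.791,117.904 75.480,187.630 92.735,63.984 138.537,100.015.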